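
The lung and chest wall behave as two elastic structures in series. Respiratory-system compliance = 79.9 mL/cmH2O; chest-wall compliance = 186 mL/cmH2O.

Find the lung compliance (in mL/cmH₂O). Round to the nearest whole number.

1/CL = 1/Crs − 1/Ccw.
1/CL = 1/79.9 − 1/186 = 0.007139.
CL = 140.08 mL/cmH2O.

140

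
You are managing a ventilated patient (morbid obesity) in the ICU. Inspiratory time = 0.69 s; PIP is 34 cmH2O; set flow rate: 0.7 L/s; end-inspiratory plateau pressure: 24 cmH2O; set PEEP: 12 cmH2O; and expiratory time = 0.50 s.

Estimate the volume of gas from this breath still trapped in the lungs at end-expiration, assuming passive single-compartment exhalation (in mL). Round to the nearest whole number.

202

Vt = flow × Ti = 0.7 L/s × 0.69 s × 1000 mL/L = 483.0 mL.
R = (PIP − Pplat)/V̇ = (34 − 24) / 0.7 = 10.0/0.7 = 14.286 cmH2O·s/L.
C = Vt/(Pplat − PEEP) = 483.0 / (24 − 12) = 483.0/12.0 = 40.25 mL/cmH2O.
τ = R × C = 14.286 × 0.04025 L/cmH2O = 0.575 s.
Fraction remaining = e^(−Te/τ) = e^(−0.50/0.575) = 0.4191.
Trapped volume = 483.0 × 0.4191 = 202.43 mL.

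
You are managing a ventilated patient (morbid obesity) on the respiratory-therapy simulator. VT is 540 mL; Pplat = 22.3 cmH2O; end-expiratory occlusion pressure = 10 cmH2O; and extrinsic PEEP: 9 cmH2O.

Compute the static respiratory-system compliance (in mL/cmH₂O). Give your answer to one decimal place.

End-expiratory occlusion gives total PEEP = 10 cmH2O (intrinsic PEEP = 10 − 9 = 1). Use total PEEP for the elastic gradient.
Cstat = Vt / (Pplat − PEEPtotal) = 540 / (22.3 − 10) = 540 / 12.3 = 43.902 mL/cmH2O.

43.9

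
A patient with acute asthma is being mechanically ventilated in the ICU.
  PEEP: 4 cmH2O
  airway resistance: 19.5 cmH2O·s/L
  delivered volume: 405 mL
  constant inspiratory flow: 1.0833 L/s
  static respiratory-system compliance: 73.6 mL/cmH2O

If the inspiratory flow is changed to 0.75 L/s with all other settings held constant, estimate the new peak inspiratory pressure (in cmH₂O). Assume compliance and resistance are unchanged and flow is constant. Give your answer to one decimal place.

PIP = Vt/C + R·V̇ + PEEP (constant-flow equation of motion).
Only the resistive term changes: ΔPIP = R × ΔV̇ = 19.5 × (0.75 − 1.0833) = 19.5 × -0.3333 = -6.499 cmH2O.
Original PIP = 405/73.6 + 19.5×1.0833 + 4 = 30.627 cmH2O; new PIP = 30.627 + (-6.499) = 24.128 cmH2O.

24.1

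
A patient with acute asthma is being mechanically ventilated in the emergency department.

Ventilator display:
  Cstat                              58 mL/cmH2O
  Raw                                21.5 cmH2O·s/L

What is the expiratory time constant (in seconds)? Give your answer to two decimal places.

1.25

τ = R × C = 21.5 × 58 mL/cmH2O = 21.5 × 0.058 L/cmH2O = 1.247 s.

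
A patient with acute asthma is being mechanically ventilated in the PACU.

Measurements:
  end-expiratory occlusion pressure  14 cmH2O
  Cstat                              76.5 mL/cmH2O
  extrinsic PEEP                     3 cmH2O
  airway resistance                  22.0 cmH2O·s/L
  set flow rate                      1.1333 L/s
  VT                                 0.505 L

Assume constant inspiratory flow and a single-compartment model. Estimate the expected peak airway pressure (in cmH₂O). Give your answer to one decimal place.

Total PEEP = 14 cmH2O (set 3 + intrinsic 11); this is the baseline alveolar pressure.
Equation of motion (constant flow): PIP = Vt/C + R·V̇ + PEEP.
PIP = 505/76.5 + 22.0×1.1333 + 14 = 6.601 + 24.933 + 14 = 45.534 cmH2O.

45.5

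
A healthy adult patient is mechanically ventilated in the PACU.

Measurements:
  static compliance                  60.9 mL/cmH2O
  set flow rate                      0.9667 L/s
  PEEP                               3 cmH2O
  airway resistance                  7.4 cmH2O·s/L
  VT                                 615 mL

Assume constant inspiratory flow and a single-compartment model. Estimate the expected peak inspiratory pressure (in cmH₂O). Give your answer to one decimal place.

20.3

Equation of motion (constant flow): PIP = Vt/C + R·V̇ + PEEP.
PIP = 615/60.9 + 7.4×0.9667 + 3 = 10.099 + 7.154 + 3 = 20.253 cmH2O.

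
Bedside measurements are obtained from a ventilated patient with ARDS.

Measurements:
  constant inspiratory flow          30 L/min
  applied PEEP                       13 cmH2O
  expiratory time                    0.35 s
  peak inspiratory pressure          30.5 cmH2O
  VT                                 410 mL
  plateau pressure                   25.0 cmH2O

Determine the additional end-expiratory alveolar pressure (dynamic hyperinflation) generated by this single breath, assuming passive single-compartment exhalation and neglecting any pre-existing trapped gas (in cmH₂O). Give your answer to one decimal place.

Flow: 30 L/min ÷ 60 = 0.5 L/s.
R = (PIP − Pplat)/V̇ = (30.5 − 25.0) / 0.5 = 5.5/0.5 = 11.0 cmH2O·s/L.
C = Vt/(Pplat − PEEP) = 410.0 / (25.0 − 13) = 410.0/12.0 = 34.167 mL/cmH2O.
τ = R × C = 11.0 × 0.03417 L/cmH2O = 0.3759 s.
Fraction remaining = e^(−Te/τ) = e^(−0.35/0.3759) = 0.3941; trapped volume = 410.0 × 0.3941 = 161.58 mL.
Additional alveolar pressure from trapping ≈ V_trapped / C = 161.58 / 34.167 = 4.729 cmH2O.

4.7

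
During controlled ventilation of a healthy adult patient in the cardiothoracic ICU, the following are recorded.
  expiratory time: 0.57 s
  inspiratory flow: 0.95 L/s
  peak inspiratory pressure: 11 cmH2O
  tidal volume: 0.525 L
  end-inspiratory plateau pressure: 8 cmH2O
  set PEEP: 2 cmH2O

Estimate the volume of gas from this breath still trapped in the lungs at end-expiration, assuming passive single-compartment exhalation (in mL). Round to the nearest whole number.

67

R = (PIP − Pplat)/V̇ = (11 − 8) / 0.95 = 3.0/0.95 = 3.158 cmH2O·s/L.
C = Vt/(Pplat − PEEP) = 525.0 / (8 − 2) = 525.0/6.0 = 87.5 mL/cmH2O.
τ = R × C = 3.158 × 0.0875 L/cmH2O = 0.2763 s.
Fraction remaining = e^(−Te/τ) = e^(−0.57/0.2763) = 0.1271.
Trapped volume = 525.0 × 0.1271 = 66.728 mL.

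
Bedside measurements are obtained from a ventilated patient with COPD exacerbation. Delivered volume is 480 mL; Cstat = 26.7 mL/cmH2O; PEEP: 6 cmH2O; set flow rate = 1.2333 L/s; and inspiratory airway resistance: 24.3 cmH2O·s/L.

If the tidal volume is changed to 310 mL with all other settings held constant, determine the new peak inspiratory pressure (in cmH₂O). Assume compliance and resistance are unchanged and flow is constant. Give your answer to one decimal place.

47.6

PIP = Vt/C + R·V̇ + PEEP (constant-flow equation of motion).
Only the elastic term changes: ΔPIP = ΔVt / C = (310 − 480) / 26.7 = -6.367 cmH2O.
Original PIP = 480/26.7 + 24.3×1.2333 + 6 = 53.947 cmH2O; new PIP = 53.947 + (-6.367) = 47.58 cmH2O.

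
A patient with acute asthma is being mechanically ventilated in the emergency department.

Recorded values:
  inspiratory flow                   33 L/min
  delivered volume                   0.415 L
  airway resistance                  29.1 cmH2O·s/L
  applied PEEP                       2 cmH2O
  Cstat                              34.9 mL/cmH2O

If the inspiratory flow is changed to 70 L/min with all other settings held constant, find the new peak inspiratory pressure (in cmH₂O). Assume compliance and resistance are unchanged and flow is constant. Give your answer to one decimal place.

47.8

Flow: 33 L/min ÷ 60 = 0.55 L/s.
New flow: 70 L/min ÷ 60 = 1.1667 L/s.
PIP = Vt/C + R·V̇ + PEEP (constant-flow equation of motion).
Only the resistive term changes: ΔPIP = R × ΔV̇ = 29.1 × (1.1667 − 0.55) = 29.1 × 0.6167 = 17.946 cmH2O.
Original PIP = 415/34.9 + 29.1×0.55 + 2 = 29.896 cmH2O; new PIP = 29.896 + (17.946) = 47.842 cmH2O.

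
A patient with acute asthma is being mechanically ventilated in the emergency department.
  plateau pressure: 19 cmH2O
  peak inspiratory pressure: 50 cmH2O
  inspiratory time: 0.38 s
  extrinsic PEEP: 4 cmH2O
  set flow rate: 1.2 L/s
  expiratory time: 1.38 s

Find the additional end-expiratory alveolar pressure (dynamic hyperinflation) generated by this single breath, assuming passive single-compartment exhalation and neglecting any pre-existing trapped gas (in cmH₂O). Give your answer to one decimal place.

2.6

Vt = flow × Ti = 1.2 L/s × 0.38 s × 1000 mL/L = 456.0 mL.
R = (PIP − Pplat)/V̇ = (50 − 19) / 1.2 = 31.0/1.2 = 25.833 cmH2O·s/L.
C = Vt/(Pplat − PEEP) = 456.0 / (19 − 4) = 456.0/15.0 = 30.4 mL/cmH2O.
τ = R × C = 25.833 × 0.0304 L/cmH2O = 0.7853 s.
Fraction remaining = e^(−Te/τ) = e^(−1.38/0.7853) = 0.1725; trapped volume = 456.0 × 0.1725 = 78.66 mL.
Additional alveolar pressure from trapping ≈ V_trapped / C = 78.66 / 30.4 = 2.588 cmH2O.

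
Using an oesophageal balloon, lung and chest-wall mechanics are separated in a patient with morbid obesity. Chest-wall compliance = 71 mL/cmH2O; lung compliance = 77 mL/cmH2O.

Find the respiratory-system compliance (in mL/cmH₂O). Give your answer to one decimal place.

36.9

Lung and chest wall are elastances in series: 1/Crs = 1/CL + 1/Ccw.
1/Crs = 1/77 + 1/71 = 0.02707.
Crs = 36.941 mL/cmH2O.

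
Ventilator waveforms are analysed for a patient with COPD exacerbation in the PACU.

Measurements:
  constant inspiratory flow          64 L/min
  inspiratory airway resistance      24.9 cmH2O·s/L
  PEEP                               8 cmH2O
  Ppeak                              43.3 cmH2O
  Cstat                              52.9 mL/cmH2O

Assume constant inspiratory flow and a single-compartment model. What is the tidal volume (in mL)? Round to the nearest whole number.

Flow: 64 L/min ÷ 60 = 1.0667 L/s.
Equation of motion (constant flow): PIP = Vt/C + R·V̇ + PEEP.
Vt/C = PIP − R·V̇ − PEEP = 43.3 − 26.561 − 8 = 8.739 cmH2O.
Vt = C × 8.739 = 52.9 × 8.739 = 462.29 mL.

462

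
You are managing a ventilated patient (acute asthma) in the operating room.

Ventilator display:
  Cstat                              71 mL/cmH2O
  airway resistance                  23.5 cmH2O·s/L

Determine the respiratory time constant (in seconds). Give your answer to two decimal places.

1.67

τ = R × C = 23.5 × 71 mL/cmH2O = 23.5 × 0.071 L/cmH2O = 1.669 s.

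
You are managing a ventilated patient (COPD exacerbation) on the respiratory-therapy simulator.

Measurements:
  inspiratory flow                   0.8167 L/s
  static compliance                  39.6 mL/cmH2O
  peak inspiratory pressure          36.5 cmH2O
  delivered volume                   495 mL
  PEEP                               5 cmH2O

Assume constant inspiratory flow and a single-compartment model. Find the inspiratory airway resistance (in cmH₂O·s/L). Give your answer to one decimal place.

23.3

Equation of motion (constant flow): PIP = Vt/C + R·V̇ + PEEP.
R·V̇ = PIP − Vt/C − PEEP = 36.5 − 495/39.6 − 5 = 36.5 − 12.5 − 5 = 19.0 cmH2O.
R = 19.0 / 0.8167 = 23.264 cmH2O·s/L.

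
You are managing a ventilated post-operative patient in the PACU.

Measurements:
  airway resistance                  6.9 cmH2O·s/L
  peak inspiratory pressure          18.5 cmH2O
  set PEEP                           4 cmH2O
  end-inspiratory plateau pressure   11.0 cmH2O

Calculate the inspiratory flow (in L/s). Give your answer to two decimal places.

1.09

flow = (PIP − Pplat) / Raw = 7.5 / 6.9 = 1.087 L/s.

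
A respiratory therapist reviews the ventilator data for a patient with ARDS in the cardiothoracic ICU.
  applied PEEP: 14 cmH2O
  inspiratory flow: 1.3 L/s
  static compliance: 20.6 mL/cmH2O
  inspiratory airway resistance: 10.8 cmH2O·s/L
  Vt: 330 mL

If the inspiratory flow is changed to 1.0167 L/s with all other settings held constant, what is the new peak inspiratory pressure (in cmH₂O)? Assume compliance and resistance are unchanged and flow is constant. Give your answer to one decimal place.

41.0

PIP = Vt/C + R·V̇ + PEEP (constant-flow equation of motion).
Only the resistive term changes: ΔPIP = R × ΔV̇ = 10.8 × (1.0167 − 1.3) = 10.8 × -0.2833 = -3.06 cmH2O.
Original PIP = 330/20.6 + 10.8×1.3 + 14 = 44.059 cmH2O; new PIP = 44.059 + (-3.06) = 40.999 cmH2O.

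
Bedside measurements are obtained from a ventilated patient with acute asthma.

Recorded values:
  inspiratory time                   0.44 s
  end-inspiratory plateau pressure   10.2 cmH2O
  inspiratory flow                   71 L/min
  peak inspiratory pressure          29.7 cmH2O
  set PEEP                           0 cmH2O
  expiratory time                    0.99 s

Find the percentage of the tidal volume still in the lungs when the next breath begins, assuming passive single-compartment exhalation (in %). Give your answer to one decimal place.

Flow: 71 L/min ÷ 60 = 1.1833 L/s.
Vt = flow × Ti = 1.1833 L/s × 0.44 s × 1000 mL/L = 520.65 mL.
R = (PIP − Pplat)/V̇ = (29.7 − 10.2) / 1.1833 = 19.5/1.1833 = 16.479 cmH2O·s/L.
C = Vt/(Pplat − PEEP) = 520.65 / (10.2 − 0) = 520.65/10.2 = 51.044 mL/cmH2O.
τ = R × C = 16.479 × 0.05104 L/cmH2O = 0.8411 s.
Fraction remaining at end-expiration = e^(−Te/τ) = e^(−0.99/0.8411) = 0.3082 → 30.82%.

30.8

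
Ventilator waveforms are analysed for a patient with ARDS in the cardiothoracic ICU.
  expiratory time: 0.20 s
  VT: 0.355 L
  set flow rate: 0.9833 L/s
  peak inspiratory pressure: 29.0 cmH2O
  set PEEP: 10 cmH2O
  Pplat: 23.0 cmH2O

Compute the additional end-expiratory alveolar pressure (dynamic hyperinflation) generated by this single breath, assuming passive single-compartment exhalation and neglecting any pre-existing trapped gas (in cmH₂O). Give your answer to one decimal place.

R = (PIP − Pplat)/V̇ = (29.0 − 23.0) / 0.9833 = 6.0/0.9833 = 6.102 cmH2O·s/L.
C = Vt/(Pplat − PEEP) = 355.0 / (23.0 − 10) = 355.0/13.0 = 27.308 mL/cmH2O.
τ = R × C = 6.102 × 0.02731 L/cmH2O = 0.1666 s.
Fraction remaining = e^(−Te/τ) = e^(−0.20/0.1666) = 0.301; trapped volume = 355.0 × 0.301 = 106.86 mL.
Additional alveolar pressure from trapping ≈ V_trapped / C = 106.86 / 27.308 = 3.913 cmH2O.

3.9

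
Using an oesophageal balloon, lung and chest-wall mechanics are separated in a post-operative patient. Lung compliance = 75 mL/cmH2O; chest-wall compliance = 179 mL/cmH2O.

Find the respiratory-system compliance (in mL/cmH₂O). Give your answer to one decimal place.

Lung and chest wall are elastances in series: 1/Crs = 1/CL + 1/Ccw.
1/Crs = 1/75 + 1/179 = 0.01892.
Crs = 52.854 mL/cmH2O.

52.9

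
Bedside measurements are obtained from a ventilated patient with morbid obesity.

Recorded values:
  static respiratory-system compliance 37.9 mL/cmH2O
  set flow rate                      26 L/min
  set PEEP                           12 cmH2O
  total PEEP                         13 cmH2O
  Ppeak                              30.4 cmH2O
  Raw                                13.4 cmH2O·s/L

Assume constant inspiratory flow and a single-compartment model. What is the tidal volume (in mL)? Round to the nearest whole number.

Flow: 26 L/min ÷ 60 = 0.4333 L/s.
Total PEEP = 13 cmH2O (set 12 + intrinsic 1); this is the baseline alveolar pressure.
Equation of motion (constant flow): PIP = Vt/C + R·V̇ + PEEP.
Vt/C = PIP − R·V̇ − PEEP = 30.4 − 5.806 − 13 = 11.594 cmH2O.
Vt = C × 11.594 = 37.9 × 11.594 = 439.41 mL.

439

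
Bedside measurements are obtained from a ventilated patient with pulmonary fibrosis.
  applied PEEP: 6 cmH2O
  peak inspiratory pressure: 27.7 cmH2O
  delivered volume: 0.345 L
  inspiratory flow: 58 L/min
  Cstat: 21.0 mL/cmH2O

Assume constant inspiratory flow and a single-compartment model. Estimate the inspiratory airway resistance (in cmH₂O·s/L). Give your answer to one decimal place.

Flow: 58 L/min ÷ 60 = 0.9667 L/s.
Equation of motion (constant flow): PIP = Vt/C + R·V̇ + PEEP.
R·V̇ = PIP − Vt/C − PEEP = 27.7 − 345/21.0 − 6 = 27.7 − 16.429 − 6 = 5.271 cmH2O.
R = 5.271 / 0.9667 = 5.453 cmH2O·s/L.

5.5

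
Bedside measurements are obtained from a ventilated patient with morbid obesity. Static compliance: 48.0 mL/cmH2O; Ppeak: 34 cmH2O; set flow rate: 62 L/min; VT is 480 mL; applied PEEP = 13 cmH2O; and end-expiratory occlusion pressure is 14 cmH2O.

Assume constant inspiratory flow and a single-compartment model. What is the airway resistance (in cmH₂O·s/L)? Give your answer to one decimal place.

Flow: 62 L/min ÷ 60 = 1.0333 L/s.
Total PEEP = 14 cmH2O (set 13 + intrinsic 1); this is the baseline alveolar pressure.
Equation of motion (constant flow): PIP = Vt/C + R·V̇ + PEEP.
R·V̇ = PIP − Vt/C − PEEP = 34 − 480/48.0 − 14 = 34 − 10.0 − 14 = 10.0 cmH2O.
R = 10.0 / 1.0333 = 9.678 cmH2O·s/L.

9.7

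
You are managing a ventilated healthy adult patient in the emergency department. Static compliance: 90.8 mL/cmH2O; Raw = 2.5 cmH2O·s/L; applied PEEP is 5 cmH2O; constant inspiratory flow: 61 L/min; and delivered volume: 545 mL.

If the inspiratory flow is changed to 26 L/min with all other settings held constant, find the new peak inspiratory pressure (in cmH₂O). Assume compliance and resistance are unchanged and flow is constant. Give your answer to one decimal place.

12.1

Flow: 61 L/min ÷ 60 = 1.0167 L/s.
New flow: 26 L/min ÷ 60 = 0.4333 L/s.
PIP = Vt/C + R·V̇ + PEEP (constant-flow equation of motion).
Only the resistive term changes: ΔPIP = R × ΔV̇ = 2.5 × (0.4333 − 1.0167) = 2.5 × -0.5834 = -1.459 cmH2O.
Original PIP = 545/90.8 + 2.5×1.0167 + 5 = 13.544 cmH2O; new PIP = 13.544 + (-1.459) = 12.085 cmH2O.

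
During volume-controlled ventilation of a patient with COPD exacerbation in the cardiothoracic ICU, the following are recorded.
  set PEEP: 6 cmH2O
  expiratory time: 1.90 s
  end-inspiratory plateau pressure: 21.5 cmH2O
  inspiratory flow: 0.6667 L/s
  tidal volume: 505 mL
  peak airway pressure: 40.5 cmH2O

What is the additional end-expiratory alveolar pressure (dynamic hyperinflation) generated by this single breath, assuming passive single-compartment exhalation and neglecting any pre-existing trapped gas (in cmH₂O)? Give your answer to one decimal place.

2.0

R = (PIP − Pplat)/V̇ = (40.5 − 21.5) / 0.6667 = 19.0/0.6667 = 28.499 cmH2O·s/L.
C = Vt/(Pplat − PEEP) = 505.0 / (21.5 − 6) = 505.0/15.5 = 32.581 mL/cmH2O.
τ = R × C = 28.499 × 0.03258 L/cmH2O = 0.9285 s.
Fraction remaining = e^(−Te/τ) = e^(−1.90/0.9285) = 0.1292; trapped volume = 505.0 × 0.1292 = 65.246 mL.
Additional alveolar pressure from trapping ≈ V_trapped / C = 65.246 / 32.581 = 2.003 cmH2O.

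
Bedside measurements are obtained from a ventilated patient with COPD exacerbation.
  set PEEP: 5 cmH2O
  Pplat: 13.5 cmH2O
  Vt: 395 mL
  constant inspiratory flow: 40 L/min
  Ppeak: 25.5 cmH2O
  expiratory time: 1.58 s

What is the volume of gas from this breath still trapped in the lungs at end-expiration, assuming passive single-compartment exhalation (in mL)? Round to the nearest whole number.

60

Flow: 40 L/min ÷ 60 = 0.6667 L/s.
R = (PIP − Pplat)/V̇ = (25.5 − 13.5) / 0.6667 = 12.0/0.6667 = 17.999 cmH2O·s/L.
C = Vt/(Pplat − PEEP) = 395.0 / (13.5 − 5) = 395.0/8.5 = 46.471 mL/cmH2O.
τ = R × C = 17.999 × 0.04647 L/cmH2O = 0.8364 s.
Fraction remaining = e^(−Te/τ) = e^(−1.58/0.8364) = 0.1512.
Trapped volume = 395.0 × 0.1512 = 59.724 mL.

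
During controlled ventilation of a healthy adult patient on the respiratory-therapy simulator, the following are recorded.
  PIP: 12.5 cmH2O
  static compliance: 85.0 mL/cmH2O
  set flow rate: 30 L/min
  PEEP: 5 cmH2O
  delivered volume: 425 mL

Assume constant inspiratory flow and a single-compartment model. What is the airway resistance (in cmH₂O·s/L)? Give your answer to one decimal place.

Flow: 30 L/min ÷ 60 = 0.5 L/s.
Equation of motion (constant flow): PIP = Vt/C + R·V̇ + PEEP.
R·V̇ = PIP − Vt/C − PEEP = 12.5 − 425/85.0 − 5 = 12.5 − 5.0 − 5 = 2.5 cmH2O.
R = 2.5 / 0.5 = 5.0 cmH2O·s/L.

5.0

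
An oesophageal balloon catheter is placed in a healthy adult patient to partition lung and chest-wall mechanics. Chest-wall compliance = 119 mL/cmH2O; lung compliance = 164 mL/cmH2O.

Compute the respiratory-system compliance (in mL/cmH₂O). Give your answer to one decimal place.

Lung and chest wall are elastances in series: 1/Crs = 1/CL + 1/Ccw.
1/Crs = 1/164 + 1/119 = 0.0145.
Crs = 68.966 mL/cmH2O.

69.0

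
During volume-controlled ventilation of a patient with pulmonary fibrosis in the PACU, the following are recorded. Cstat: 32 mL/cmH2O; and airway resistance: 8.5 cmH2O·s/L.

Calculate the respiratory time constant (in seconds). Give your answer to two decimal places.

τ = R × C = 8.5 × 32 mL/cmH2O = 8.5 × 0.032 L/cmH2O = 0.272 s.

0.27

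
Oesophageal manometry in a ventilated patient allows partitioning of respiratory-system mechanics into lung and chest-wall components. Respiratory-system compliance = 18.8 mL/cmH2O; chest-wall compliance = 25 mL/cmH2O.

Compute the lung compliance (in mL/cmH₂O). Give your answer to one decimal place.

1/CL = 1/Crs − 1/Ccw.
1/CL = 1/18.8 − 1/25 = 0.01319.
CL = 75.815 mL/cmH2O.

75.8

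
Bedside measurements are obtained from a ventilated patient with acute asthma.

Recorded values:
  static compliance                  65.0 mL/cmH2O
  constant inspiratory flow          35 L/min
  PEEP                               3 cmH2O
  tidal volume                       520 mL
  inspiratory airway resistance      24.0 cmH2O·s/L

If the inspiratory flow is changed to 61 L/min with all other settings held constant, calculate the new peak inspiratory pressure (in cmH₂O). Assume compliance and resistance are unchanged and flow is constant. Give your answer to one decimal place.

35.4

Flow: 35 L/min ÷ 60 = 0.5833 L/s.
New flow: 61 L/min ÷ 60 = 1.0167 L/s.
PIP = Vt/C + R·V̇ + PEEP (constant-flow equation of motion).
Only the resistive term changes: ΔPIP = R × ΔV̇ = 24.0 × (1.0167 − 0.5833) = 24.0 × 0.4334 = 10.402 cmH2O.
Original PIP = 520/65.0 + 24.0×0.5833 + 3 = 24.999 cmH2O; new PIP = 24.999 + (10.402) = 35.401 cmH2O.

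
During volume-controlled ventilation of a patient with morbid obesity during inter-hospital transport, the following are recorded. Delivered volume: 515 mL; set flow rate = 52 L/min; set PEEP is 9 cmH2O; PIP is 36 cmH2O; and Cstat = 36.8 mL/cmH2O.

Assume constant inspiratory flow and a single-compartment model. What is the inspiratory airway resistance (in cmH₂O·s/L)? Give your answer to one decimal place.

Flow: 52 L/min ÷ 60 = 0.8667 L/s.
Equation of motion (constant flow): PIP = Vt/C + R·V̇ + PEEP.
R·V̇ = PIP − Vt/C − PEEP = 36 − 515/36.8 − 9 = 36 − 13.995 − 9 = 13.005 cmH2O.
R = 13.005 / 0.8667 = 15.005 cmH2O·s/L.

15.0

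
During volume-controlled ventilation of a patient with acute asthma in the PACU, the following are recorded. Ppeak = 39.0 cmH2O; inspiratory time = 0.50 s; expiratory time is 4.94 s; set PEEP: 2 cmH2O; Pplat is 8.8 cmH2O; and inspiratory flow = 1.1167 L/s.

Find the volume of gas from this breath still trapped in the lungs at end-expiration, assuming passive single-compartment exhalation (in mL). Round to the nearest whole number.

60

Vt = flow × Ti = 1.1167 L/s × 0.50 s × 1000 mL/L = 558.35 mL.
R = (PIP − Pplat)/V̇ = (39.0 − 8.8) / 1.1167 = 30.2/1.1167 = 27.044 cmH2O·s/L.
C = Vt/(Pplat − PEEP) = 558.35 / (8.8 − 2) = 558.35/6.8 = 82.11 mL/cmH2O.
τ = R × C = 27.044 × 0.08211 L/cmH2O = 2.221 s.
Fraction remaining = e^(−Te/τ) = e^(−4.94/2.221) = 0.1082.
Trapped volume = 558.35 × 0.1082 = 60.413 mL.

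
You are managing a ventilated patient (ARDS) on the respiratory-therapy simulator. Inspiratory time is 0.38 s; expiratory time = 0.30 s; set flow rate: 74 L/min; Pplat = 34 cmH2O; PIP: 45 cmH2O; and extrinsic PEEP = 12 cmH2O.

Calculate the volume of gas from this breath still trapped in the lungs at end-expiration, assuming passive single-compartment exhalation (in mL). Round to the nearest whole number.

97

Flow: 74 L/min ÷ 60 = 1.2333 L/s.
Vt = flow × Ti = 1.2333 L/s × 0.38 s × 1000 mL/L = 468.65 mL.
R = (PIP − Pplat)/V̇ = (45 − 34) / 1.2333 = 11.0/1.2333 = 8.919 cmH2O·s/L.
C = Vt/(Pplat − PEEP) = 468.65 / (34 − 12) = 468.65/22.0 = 21.302 mL/cmH2O.
τ = R × C = 8.919 × 0.0213 L/cmH2O = 0.19 s.
Fraction remaining = e^(−Te/τ) = e^(−0.30/0.19) = 0.2062.
Trapped volume = 468.65 × 0.2062 = 96.636 mL.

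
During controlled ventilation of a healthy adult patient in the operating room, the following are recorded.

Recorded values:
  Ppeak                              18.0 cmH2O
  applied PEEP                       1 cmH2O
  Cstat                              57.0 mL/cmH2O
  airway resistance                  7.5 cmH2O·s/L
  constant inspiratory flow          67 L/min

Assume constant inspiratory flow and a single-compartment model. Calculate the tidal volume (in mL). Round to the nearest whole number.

Flow: 67 L/min ÷ 60 = 1.1167 L/s.
Equation of motion (constant flow): PIP = Vt/C + R·V̇ + PEEP.
Vt/C = PIP − R·V̇ − PEEP = 18.0 − 8.375 − 1 = 8.625 cmH2O.
Vt = C × 8.625 = 57.0 × 8.625 = 491.63 mL.

492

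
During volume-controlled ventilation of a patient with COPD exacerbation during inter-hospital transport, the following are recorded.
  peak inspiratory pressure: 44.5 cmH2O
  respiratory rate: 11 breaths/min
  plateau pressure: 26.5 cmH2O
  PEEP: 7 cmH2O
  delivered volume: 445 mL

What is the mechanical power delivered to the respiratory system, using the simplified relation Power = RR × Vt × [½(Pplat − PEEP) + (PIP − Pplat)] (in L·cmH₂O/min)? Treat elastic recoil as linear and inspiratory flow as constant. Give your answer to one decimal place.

135.8

Per-breath work = Vt × [½(Pplat−PEEP) + (PIP−Pplat)] = 0.445 × [0.5×19.5 + 18.0] = 0.445 × 27.75 = 12.349 L·cmH2O.
Power = 11 × 12.349 = 135.84 L·cmH2O/min.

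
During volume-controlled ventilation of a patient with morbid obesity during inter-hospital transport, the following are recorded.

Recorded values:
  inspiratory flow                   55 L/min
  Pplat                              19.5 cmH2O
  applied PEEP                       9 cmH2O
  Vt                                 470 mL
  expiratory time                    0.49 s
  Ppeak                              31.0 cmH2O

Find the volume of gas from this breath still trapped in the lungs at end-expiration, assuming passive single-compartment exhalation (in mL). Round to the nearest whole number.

Flow: 55 L/min ÷ 60 = 0.9167 L/s.
R = (PIP − Pplat)/V̇ = (31.0 − 19.5) / 0.9167 = 11.5/0.9167 = 12.545 cmH2O·s/L.
C = Vt/(Pplat − PEEP) = 470.0 / (19.5 − 9) = 470.0/10.5 = 44.762 mL/cmH2O.
τ = R × C = 12.545 × 0.04476 L/cmH2O = 0.5615 s.
Fraction remaining = e^(−Te/τ) = e^(−0.49/0.5615) = 0.4178.
Trapped volume = 470.0 × 0.4178 = 196.37 mL.

196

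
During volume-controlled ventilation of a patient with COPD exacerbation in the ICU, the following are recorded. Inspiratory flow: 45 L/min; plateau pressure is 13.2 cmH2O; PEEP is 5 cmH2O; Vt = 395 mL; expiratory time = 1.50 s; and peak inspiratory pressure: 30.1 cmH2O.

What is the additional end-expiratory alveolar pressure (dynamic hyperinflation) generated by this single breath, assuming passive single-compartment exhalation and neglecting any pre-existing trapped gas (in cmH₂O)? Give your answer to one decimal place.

2.1

Flow: 45 L/min ÷ 60 = 0.75 L/s.
R = (PIP − Pplat)/V̇ = (30.1 − 13.2) / 0.75 = 16.9/0.75 = 22.533 cmH2O·s/L.
C = Vt/(Pplat − PEEP) = 395.0 / (13.2 − 5) = 395.0/8.2 = 48.171 mL/cmH2O.
τ = R × C = 22.533 × 0.04817 L/cmH2O = 1.085 s.
Fraction remaining = e^(−Te/τ) = e^(−1.50/1.085) = 0.251; trapped volume = 395.0 × 0.251 = 99.145 mL.
Additional alveolar pressure from trapping ≈ V_trapped / C = 99.145 / 48.171 = 2.058 cmH2O.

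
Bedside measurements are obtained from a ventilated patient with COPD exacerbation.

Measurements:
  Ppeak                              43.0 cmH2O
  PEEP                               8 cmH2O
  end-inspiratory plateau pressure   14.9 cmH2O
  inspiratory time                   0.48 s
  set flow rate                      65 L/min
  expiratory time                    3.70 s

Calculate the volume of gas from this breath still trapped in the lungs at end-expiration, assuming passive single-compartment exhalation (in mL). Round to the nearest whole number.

Flow: 65 L/min ÷ 60 = 1.0833 L/s.
Vt = flow × Ti = 1.0833 L/s × 0.48 s × 1000 mL/L = 519.98 mL.
R = (PIP − Pplat)/V̇ = (43.0 − 14.9) / 1.0833 = 28.1/1.0833 = 25.939 cmH2O·s/L.
C = Vt/(Pplat − PEEP) = 519.98 / (14.9 − 8) = 519.98/6.9 = 75.359 mL/cmH2O.
τ = R × C = 25.939 × 0.07536 L/cmH2O = 1.955 s.
Fraction remaining = e^(−Te/τ) = e^(−3.70/1.955) = 0.1507.
Trapped volume = 519.98 × 0.1507 = 78.361 mL.

78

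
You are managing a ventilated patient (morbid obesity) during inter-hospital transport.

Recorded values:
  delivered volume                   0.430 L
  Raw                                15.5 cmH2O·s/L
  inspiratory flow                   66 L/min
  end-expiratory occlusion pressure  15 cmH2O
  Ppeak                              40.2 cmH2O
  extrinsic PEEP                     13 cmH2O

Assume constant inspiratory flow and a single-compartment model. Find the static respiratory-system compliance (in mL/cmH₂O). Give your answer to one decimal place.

Flow: 66 L/min ÷ 60 = 1.1 L/s.
Total PEEP = 15 cmH2O (set 13 + intrinsic 2); this is the baseline alveolar pressure.
Equation of motion (constant flow): PIP = Vt/C + R·V̇ + PEEP.
Vt/C = PIP − R·V̇ − PEEP = 40.2 − 15.5×1.1 − 15 = 40.2 − 17.05 − 15 = 8.15 cmH2O.
C = Vt / 8.15 = 430 / 8.15 = 52.761 mL/cmH2O.

52.8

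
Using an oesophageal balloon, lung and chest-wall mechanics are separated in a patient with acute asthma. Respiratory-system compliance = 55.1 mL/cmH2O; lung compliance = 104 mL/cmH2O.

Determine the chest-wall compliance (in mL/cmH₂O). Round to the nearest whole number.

1/Ccw = 1/Crs − 1/CL.
1/Ccw = 1/55.1 − 1/104 = 0.008533.
Ccw = 117.19 mL/cmH2O.

117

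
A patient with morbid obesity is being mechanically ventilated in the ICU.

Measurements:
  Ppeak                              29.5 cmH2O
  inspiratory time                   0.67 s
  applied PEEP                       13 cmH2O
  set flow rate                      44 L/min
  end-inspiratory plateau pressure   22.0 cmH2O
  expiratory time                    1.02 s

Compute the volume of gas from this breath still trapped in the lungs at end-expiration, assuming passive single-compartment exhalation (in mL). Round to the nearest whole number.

79

Flow: 44 L/min ÷ 60 = 0.7333 L/s.
Vt = flow × Ti = 0.7333 L/s × 0.67 s × 1000 mL/L = 491.31 mL.
R = (PIP − Pplat)/V̇ = (29.5 − 22.0) / 0.7333 = 7.5/0.7333 = 10.228 cmH2O·s/L.
C = Vt/(Pplat − PEEP) = 491.31 / (22.0 − 13) = 491.31/9.0 = 54.59 mL/cmH2O.
τ = R × C = 10.228 × 0.05459 L/cmH2O = 0.5583 s.
Fraction remaining = e^(−Te/τ) = e^(−1.02/0.5583) = 0.1609.
Trapped volume = 491.31 × 0.1609 = 79.052 mL.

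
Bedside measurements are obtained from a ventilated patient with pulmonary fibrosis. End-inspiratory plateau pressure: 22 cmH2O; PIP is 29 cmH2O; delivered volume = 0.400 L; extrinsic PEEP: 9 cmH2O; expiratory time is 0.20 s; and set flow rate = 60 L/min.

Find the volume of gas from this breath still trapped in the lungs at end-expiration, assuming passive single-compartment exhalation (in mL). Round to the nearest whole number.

158

Flow: 60 L/min ÷ 60 = 1 L/s.
R = (PIP − Pplat)/V̇ = (29 − 22) / 1 = 7.0/1 = 7.0 cmH2O·s/L.
C = Vt/(Pplat − PEEP) = 400.0 / (22 − 9) = 400.0/13.0 = 30.769 mL/cmH2O.
τ = R × C = 7.0 × 0.03077 L/cmH2O = 0.2154 s.
Fraction remaining = e^(−Te/τ) = e^(−0.20/0.2154) = 0.3951.
Trapped volume = 400.0 × 0.3951 = 158.04 mL.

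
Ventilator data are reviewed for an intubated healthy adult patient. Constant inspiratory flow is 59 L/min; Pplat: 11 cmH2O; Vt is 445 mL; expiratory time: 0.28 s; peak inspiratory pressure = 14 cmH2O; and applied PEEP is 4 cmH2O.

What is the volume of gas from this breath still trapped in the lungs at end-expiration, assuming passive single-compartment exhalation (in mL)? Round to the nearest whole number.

105

Flow: 59 L/min ÷ 60 = 0.9833 L/s.
R = (PIP − Pplat)/V̇ = (14 − 11) / 0.9833 = 3.0/0.9833 = 3.051 cmH2O·s/L.
C = Vt/(Pplat − PEEP) = 445.0 / (11 − 4) = 445.0/7.0 = 63.571 mL/cmH2O.
τ = R × C = 3.051 × 0.06357 L/cmH2O = 0.194 s.
Fraction remaining = e^(−Te/τ) = e^(−0.28/0.194) = 0.2361.
Trapped volume = 445.0 × 0.2361 = 105.06 mL.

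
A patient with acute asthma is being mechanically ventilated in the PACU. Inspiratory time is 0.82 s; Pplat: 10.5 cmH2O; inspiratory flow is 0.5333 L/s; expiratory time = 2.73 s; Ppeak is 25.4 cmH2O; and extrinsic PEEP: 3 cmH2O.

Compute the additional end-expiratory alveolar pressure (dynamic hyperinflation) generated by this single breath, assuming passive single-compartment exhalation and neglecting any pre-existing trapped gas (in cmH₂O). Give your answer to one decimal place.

Vt = flow × Ti = 0.5333 L/s × 0.82 s × 1000 mL/L = 437.31 mL.
R = (PIP − Pplat)/V̇ = (25.4 − 10.5) / 0.5333 = 14.9/0.5333 = 27.939 cmH2O·s/L.
C = Vt/(Pplat − PEEP) = 437.31 / (10.5 − 3) = 437.31/7.5 = 58.308 mL/cmH2O.
τ = R × C = 27.939 × 0.05831 L/cmH2O = 1.629 s.
Fraction remaining = e^(−Te/τ) = e^(−2.73/1.629) = 0.1871; trapped volume = 437.31 × 0.1871 = 81.821 mL.
Additional alveolar pressure from trapping ≈ V_trapped / C = 81.821 / 58.308 = 1.403 cmH2O.

1.4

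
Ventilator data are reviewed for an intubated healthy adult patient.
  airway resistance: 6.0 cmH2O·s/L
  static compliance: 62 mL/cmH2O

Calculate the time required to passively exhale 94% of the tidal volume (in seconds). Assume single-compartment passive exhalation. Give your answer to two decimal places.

τ = R × C = 6.0 × 62 mL/cmH2O = 6.0 × 0.062 L/cmH2O = 0.372 s.
Exhaled fraction f = 1 − e^(−t/τ) → t = −τ·ln(1 − f) = −0.372·ln(0.06) = 1.047 s.

1.05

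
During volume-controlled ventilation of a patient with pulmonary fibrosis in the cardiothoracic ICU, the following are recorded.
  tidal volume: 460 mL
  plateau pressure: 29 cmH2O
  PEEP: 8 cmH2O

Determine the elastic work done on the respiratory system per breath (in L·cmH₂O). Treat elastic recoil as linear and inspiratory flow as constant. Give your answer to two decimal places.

4.83

Elastic work ≈ ½ × (Pplat − PEEP) × Vt = 0.5 × (29 − 8) × 0.460 L = 0.5 × 21.0 × 0.460 = 4.83 L·cmH2O.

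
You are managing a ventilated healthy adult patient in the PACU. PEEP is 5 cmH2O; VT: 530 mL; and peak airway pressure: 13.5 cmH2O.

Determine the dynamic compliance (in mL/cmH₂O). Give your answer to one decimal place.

62.4

Dynamic compliance = Vt / (PIP − PEEP) = 530 / (13.5 − 5) = 530 / 8.5 = 62.353 mL/cmH2O.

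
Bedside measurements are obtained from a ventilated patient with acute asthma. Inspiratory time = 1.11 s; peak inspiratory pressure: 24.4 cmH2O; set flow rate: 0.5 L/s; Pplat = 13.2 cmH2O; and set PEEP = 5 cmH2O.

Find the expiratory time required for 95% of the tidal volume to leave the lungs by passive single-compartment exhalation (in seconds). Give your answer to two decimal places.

Vt = flow × Ti = 0.5 L/s × 1.11 s × 1000 mL/L = 555.0 mL.
R = (PIP − Pplat)/V̇ = (24.4 − 13.2) / 0.5 = 11.2/0.5 = 22.4 cmH2O·s/L.
C = Vt/(Pplat − PEEP) = 555.0 / (13.2 − 5) = 555.0/8.2 = 67.683 mL/cmH2O.
τ = R × C = 22.4 × 0.06768 L/cmH2O = 1.516 s.
t = −τ·ln(1 − 0.95) = −1.516·ln(0.05) = 4.542 s.

4.54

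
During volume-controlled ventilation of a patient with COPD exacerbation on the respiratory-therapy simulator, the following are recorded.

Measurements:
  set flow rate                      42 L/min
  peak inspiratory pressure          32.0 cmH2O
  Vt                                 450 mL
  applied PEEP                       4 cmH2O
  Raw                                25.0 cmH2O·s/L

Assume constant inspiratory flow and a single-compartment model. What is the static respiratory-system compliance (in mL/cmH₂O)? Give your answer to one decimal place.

42.9

Flow: 42 L/min ÷ 60 = 0.7 L/s.
Equation of motion (constant flow): PIP = Vt/C + R·V̇ + PEEP.
Vt/C = PIP − R·V̇ − PEEP = 32.0 − 25.0×0.7 − 4 = 32.0 − 17.5 − 4 = 10.5 cmH2O.
C = Vt / 10.5 = 450 / 10.5 = 42.857 mL/cmH2O.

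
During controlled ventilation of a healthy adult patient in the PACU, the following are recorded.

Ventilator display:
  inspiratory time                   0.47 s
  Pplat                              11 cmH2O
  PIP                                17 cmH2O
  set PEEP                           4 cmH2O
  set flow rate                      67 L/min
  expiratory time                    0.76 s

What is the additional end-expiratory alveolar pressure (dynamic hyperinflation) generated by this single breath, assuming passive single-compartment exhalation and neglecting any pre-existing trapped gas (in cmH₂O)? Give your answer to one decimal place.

1.1

Flow: 67 L/min ÷ 60 = 1.1167 L/s.
Vt = flow × Ti = 1.1167 L/s × 0.47 s × 1000 mL/L = 524.85 mL.
R = (PIP − Pplat)/V̇ = (17 − 11) / 1.1167 = 6.0/1.1167 = 5.373 cmH2O·s/L.
C = Vt/(Pplat − PEEP) = 524.85 / (11 − 4) = 524.85/7.0 = 74.979 mL/cmH2O.
τ = R × C = 5.373 × 0.07498 L/cmH2O = 0.4029 s.
Fraction remaining = e^(−Te/τ) = e^(−0.76/0.4029) = 0.1516; trapped volume = 524.85 × 0.1516 = 79.567 mL.
Additional alveolar pressure from trapping ≈ V_trapped / C = 79.567 / 74.979 = 1.061 cmH2O.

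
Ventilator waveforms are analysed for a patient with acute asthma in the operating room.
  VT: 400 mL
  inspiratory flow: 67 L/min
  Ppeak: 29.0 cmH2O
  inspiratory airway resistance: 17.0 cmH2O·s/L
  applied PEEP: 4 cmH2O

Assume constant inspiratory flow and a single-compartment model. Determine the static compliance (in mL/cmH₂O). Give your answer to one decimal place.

Flow: 67 L/min ÷ 60 = 1.1167 L/s.
Equation of motion (constant flow): PIP = Vt/C + R·V̇ + PEEP.
Vt/C = PIP − R·V̇ − PEEP = 29.0 − 17.0×1.1167 − 4 = 29.0 − 18.984 − 4 = 6.016 cmH2O.
C = Vt / 6.016 = 400 / 6.016 = 66.489 mL/cmH2O.

66.5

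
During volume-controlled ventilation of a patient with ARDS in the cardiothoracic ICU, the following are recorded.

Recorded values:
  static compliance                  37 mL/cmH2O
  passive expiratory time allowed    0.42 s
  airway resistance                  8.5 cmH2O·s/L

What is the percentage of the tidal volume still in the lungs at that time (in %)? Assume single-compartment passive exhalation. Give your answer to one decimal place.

26.3

τ = R × C = 8.5 × 37 mL/cmH2O = 8.5 × 0.037 L/cmH2O = 0.3145 s.
Passive exhalation: V(t)/V₀ = e^(−t/τ) = e^(−0.42/0.3145) = 0.263.
Fraction remaining = 0.263 → 26.3%.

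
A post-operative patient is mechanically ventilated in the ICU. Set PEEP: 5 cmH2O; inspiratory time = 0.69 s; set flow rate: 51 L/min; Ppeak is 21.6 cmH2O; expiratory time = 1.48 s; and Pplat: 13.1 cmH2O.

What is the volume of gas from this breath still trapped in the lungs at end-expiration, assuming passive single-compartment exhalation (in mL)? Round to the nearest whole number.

Flow: 51 L/min ÷ 60 = 0.85 L/s.
Vt = flow × Ti = 0.85 L/s × 0.69 s × 1000 mL/L = 586.5 mL.
R = (PIP − Pplat)/V̇ = (21.6 − 13.1) / 0.85 = 8.5/0.85 = 10.0 cmH2O·s/L.
C = Vt/(Pplat − PEEP) = 586.5 / (13.1 − 5) = 586.5/8.1 = 72.407 mL/cmH2O.
τ = R × C = 10.0 × 0.07241 L/cmH2O = 0.7241 s.
Fraction remaining = e^(−Te/τ) = e^(−1.48/0.7241) = 0.1295.
Trapped volume = 586.5 × 0.1295 = 75.952 mL.

76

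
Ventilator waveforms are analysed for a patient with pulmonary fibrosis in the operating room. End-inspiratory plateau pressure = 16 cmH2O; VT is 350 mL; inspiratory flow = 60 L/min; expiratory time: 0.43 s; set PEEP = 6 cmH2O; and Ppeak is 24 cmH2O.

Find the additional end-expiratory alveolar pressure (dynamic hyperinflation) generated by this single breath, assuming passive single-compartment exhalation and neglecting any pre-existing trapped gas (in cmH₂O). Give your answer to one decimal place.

2.2

Flow: 60 L/min ÷ 60 = 1 L/s.
R = (PIP − Pplat)/V̇ = (24 − 16) / 1 = 8.0/1 = 8.0 cmH2O·s/L.
C = Vt/(Pplat − PEEP) = 350.0 / (16 − 6) = 350.0/10.0 = 35.0 mL/cmH2O.
τ = R × C = 8.0 × 0.035 L/cmH2O = 0.28 s.
Fraction remaining = e^(−Te/τ) = e^(−0.43/0.28) = 0.2153; trapped volume = 350.0 × 0.2153 = 75.355 mL.
Additional alveolar pressure from trapping ≈ V_trapped / C = 75.355 / 35.0 = 2.153 cmH2O.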